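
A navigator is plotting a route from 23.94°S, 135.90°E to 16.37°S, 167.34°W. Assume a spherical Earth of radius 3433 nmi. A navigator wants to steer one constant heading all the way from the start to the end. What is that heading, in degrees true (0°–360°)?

81.9°

Δψ = ln[tan(π/4+φ₂/2)/tan(π/4+φ₁/2)] = +0.1409
Δλ = +0.9906 rad (taken the short way round)
course = atan2(Δλ, Δψ) = 81.91°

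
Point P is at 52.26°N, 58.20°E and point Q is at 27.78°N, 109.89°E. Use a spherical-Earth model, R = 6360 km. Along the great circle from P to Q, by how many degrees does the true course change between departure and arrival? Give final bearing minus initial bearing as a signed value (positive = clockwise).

At departure: θ₁ = atan2(sin Δλ cos φ₂, cos φ₁ sin φ₂ − sin φ₁ cos φ₂ cos Δλ) = 102.07°
At arrival: θ₂ = atan2(sin Δλ cos φ₁, −cos φ₂ sin φ₁ + sin φ₂ cos φ₁ cos Δλ) = 137.43°
Δθ = θ₂ − θ₁ = +35.4°

+35.4°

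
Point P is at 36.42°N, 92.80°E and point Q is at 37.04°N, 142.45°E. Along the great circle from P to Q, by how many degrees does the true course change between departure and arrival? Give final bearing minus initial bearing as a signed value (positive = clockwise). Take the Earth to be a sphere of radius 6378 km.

+30.9°

At departure: θ₁ = atan2(sin Δλ cos φ₂, cos φ₁ sin φ₂ − sin φ₁ cos φ₂ cos Δλ) = 73.70°
At arrival: θ₂ = atan2(sin Δλ cos φ₁, −cos φ₂ sin φ₁ + sin φ₂ cos φ₁ cos Δλ) = 104.63°
Δθ = θ₂ − θ₁ = +30.9°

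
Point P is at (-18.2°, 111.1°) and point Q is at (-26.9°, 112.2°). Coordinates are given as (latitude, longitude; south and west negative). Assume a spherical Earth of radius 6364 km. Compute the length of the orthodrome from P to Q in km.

cos σ = sin φ₁ sin φ₂ + cos φ₁ cos φ₂ cos Δλ
      = sin(-18.20°)sin(-26.90°) + cos(-18.20°)cos(-26.90°)cos(1.10°) = 0.9883
σ = 8.759° → d = Rσ = 6364·0.15287 = 973 km

973 km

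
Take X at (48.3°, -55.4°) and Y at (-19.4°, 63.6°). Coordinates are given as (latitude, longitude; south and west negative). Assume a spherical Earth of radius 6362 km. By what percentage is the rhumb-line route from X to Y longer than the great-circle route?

Great circle: σ = 2.1558 rad → d_gc = Rσ = 13715.2 km
Rhumb: Δφ = -1.1816, Δλ = +2.0769, Δψ = -1.3106, q = Δφ/Δψ = 0.9016 → d_rh = R√(Δφ²+q²Δλ²) = 14086.5 km
Excess = (14086.5 − 13715.2) / 13715.2 = 371.3 / 13715.2 = 2.71% ≈ 2.7%

2.7%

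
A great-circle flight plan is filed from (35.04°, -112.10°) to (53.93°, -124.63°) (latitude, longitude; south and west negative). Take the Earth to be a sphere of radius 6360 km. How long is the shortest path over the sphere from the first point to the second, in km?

2312 km

cos σ = sin φ₁ sin φ₂ + cos φ₁ cos φ₂ cos Δλ
      = sin(35.04°)sin(53.93°) + cos(35.04°)cos(53.93°)cos(-12.53°) = 0.9347
σ = 20.827° → d = Rσ = 6360·0.36349 = 2312 km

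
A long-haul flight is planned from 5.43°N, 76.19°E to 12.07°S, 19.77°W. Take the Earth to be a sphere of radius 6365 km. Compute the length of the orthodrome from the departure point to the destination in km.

cos σ = sin φ₁ sin φ₂ + cos φ₁ cos φ₂ cos Δλ
      = sin(5.43°)sin(-12.07°) + cos(5.43°)cos(-12.07°)cos(-95.96°) = -0.1209
σ = 96.942° → d = Rσ = 6365·1.69196 = 10769 km

10769 km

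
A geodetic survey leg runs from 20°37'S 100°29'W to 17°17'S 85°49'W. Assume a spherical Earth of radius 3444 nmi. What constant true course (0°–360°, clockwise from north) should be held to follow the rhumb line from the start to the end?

76.5°

Δψ = ln[tan(π/4+φ₂/2)/tan(π/4+φ₁/2)] = +0.0615
Δλ = +0.2560 rad (taken the short way round)
course = atan2(Δλ, Δψ) = 76.49°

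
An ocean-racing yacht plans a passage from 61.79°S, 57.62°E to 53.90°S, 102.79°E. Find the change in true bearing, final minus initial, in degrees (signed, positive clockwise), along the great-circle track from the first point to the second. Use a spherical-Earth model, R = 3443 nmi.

Initial bearing θ₁ = atan2(sin Δλ cos φ₂, cos φ₁ sin φ₂ − sin φ₁ cos φ₂ cos Δλ) = 92.18°
Final bearing θ₂ = (initial bearing from the destination back to the start) + 180° = 53.29°
Δθ = θ₂ − θ₁ = -38.9°

-38.9°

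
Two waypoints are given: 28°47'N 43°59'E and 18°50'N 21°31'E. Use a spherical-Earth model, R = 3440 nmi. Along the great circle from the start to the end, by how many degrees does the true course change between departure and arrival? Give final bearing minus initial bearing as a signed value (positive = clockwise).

Initial bearing θ₁ = atan2(sin Δλ cos φ₂, cos φ₁ sin φ₂ − sin φ₁ cos φ₂ cos Δλ) = 249.09°
Final bearing θ₂ = (initial bearing from the destination back to the start) + 180° = 239.89°
Δθ = θ₂ − θ₁ = -9.2°

-9.2°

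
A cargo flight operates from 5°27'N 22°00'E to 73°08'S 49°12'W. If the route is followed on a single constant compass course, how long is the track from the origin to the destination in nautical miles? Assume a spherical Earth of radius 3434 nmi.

5542 nmi

Δψ = ln[tan(π/4+φ₂/2)/tan(π/4+φ₁/2)] = -2.0040;  Δφ = -1.3715 rad,  Δλ = -1.2427 rad
q = Δφ/Δψ = 0.6844
d = R·√(Δφ² + q²Δλ²) = 3434·1.61382 = 5542 nmi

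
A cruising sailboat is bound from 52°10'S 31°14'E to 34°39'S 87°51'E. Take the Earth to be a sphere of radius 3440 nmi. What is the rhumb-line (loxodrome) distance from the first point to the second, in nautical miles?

Δψ = ln[tan(π/4+φ₂/2)/tan(π/4+φ₁/2)] = +0.4255;  Δφ = +0.3057 rad,  Δλ = +0.9881 rad
q = Δφ/Δψ = 0.7185
d = R·√(Δφ² + q²Δλ²) = 3440·0.77301 = 2659 nmi

2659 nmi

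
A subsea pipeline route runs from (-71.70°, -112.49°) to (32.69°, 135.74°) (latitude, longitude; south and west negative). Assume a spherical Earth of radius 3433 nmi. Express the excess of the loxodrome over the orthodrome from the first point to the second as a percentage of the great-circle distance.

4.9%

Great circle: σ = 2.2279 rad → d_gc = Rσ = 7648.2 nmi
Rhumb: Δφ = +1.8219, Δλ = -1.9508, Δψ = +2.4302, q = Δφ/Δψ = 0.7497 → d_rh = R√(Δφ²+q²Δλ²) = 8020.6 nmi
Excess = (8020.6 − 7648.2) / 7648.2 = 372.4 / 7648.2 = 4.87% ≈ 4.9%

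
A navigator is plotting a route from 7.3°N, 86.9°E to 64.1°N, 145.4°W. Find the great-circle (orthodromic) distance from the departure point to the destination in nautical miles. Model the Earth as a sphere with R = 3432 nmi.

5910 nmi

cos σ = sin φ₁ sin φ₂ + cos φ₁ cos φ₂ cos Δλ
      = sin(7.30°)sin(64.10°) + cos(7.30°)cos(64.10°)cos(127.70°) = -0.1506
σ = 98.665° → d = Rσ = 3432·1.72202 = 5910 nmi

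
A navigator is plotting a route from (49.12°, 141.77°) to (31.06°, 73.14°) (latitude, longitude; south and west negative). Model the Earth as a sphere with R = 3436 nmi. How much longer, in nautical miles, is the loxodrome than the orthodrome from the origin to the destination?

Great circle: cos σ = sin φ₁ sin φ₂ + cos φ₁ cos φ₂ cos Δλ,  σ = 0.9343 rad → d_gc = 3210.3 nmi
Rhumb line: Δψ = -0.4162, q = Δφ/Δψ = 0.7573, d_rh = R√(Δφ²+q²Δλ²) = 3299.7 nmi
Excess = 3299.7 − 3210.3 = 89.4 ≈ 89 nmi

89 nmi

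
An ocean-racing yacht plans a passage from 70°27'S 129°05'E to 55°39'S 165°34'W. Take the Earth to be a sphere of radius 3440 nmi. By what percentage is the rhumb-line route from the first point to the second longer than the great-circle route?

4.5%

Great circle: σ = 0.5418 rad → d_gc = Rσ = 1863.9 nmi
Rhumb: Δφ = +0.2583, Δλ = +1.1406, Δψ = +0.5845, q = Δφ/Δψ = 0.4420 → d_rh = R√(Δφ²+q²Δλ²) = 1948.5 nmi
Excess = (1948.5 − 1863.9) / 1863.9 = 84.6 / 1863.9 = 4.54% ≈ 4.5%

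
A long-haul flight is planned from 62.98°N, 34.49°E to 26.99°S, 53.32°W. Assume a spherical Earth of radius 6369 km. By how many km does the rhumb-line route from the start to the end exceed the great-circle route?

Great circle: cos σ = sin φ₁ sin φ₂ + cos φ₁ cos φ₂ cos Δλ,  σ = 1.9702 rad → d_gc = 12547.9 km
Rhumb line: Δψ = -1.9155, q = Δφ/Δψ = 0.8198, d_rh = R√(Δφ²+q²Δλ²) = 12808.1 km
Excess = 12808.1 − 12547.9 = 260.2 ≈ 260 km

260 km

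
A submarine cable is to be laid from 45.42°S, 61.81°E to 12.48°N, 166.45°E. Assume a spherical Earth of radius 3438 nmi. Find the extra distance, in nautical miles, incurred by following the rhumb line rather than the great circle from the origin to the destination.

Great circle: cos σ = sin φ₁ sin φ₂ + cos φ₁ cos φ₂ cos Δλ,  σ = 1.9041 rad → d_gc = 6546.2 nmi
Rhumb line: Δψ = +1.1113, q = Δφ/Δψ = 0.9093, d_rh = R√(Δφ²+q²Δλ²) = 6683.4 nmi
Excess = 6683.4 − 6546.2 = 137.2 ≈ 137 nmi

137 nmi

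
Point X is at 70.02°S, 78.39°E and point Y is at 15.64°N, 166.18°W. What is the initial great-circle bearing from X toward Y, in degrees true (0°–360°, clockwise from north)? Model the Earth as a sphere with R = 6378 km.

N = sin Δλ·cos φ₂ = +0.8697;  D = cos φ₁ sin φ₂ − sin φ₁ cos φ₂ cos Δλ = -0.2965
initial course = atan2(N, D) = 108.83°

108.8°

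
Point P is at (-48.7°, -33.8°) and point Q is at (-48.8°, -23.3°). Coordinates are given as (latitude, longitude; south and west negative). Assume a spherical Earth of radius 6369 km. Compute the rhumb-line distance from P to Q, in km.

770 km

Δψ = ln[tan(π/4+φ₂/2)/tan(π/4+φ₁/2)] = -0.0026;  Δφ = -0.0017 rad,  Δλ = +0.1833 rad
q = Δφ/Δψ = 0.6593
d = R·√(Δφ² + q²Δλ²) = 6369·0.12084 = 770 km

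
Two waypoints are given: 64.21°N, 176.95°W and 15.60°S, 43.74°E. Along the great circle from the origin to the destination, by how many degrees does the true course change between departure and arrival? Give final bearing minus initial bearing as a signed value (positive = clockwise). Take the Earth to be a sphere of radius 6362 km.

-110.7°

Initial bearing θ₁ = atan2(sin Δλ cos φ₂, cos φ₁ sin φ₂ − sin φ₁ cos φ₂ cos Δλ) = 310.72°
Final bearing θ₂ = (initial bearing from the destination back to the start) + 180° = 200.02°
Δθ = θ₂ − θ₁ = -110.7°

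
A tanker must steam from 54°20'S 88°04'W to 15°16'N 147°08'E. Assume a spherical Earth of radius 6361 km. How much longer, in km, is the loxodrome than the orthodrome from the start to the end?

Great circle: cos σ = sin φ₁ sin φ₂ + cos φ₁ cos φ₂ cos Δλ,  σ = 2.1352 rad → d_gc = 13582.2 km
Rhumb line: Δψ = +1.4038, q = Δφ/Δψ = 0.8653, d_rh = R√(Δφ²+q²Δλ²) = 14263.9 km
Excess = 14263.9 − 13582.2 = 681.7 ≈ 682 km

682 km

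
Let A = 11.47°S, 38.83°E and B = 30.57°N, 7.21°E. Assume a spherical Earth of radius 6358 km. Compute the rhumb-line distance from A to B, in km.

Δψ = ln[tan(π/4+φ₂/2)/tan(π/4+φ₁/2)] = +0.7624;  Δφ = +0.7337 rad,  Δλ = -0.5519 rad
q = Δφ/Δψ = 0.9624
d = R·√(Δφ² + q²Δλ²) = 6358·0.90581 = 5759 km

5759 km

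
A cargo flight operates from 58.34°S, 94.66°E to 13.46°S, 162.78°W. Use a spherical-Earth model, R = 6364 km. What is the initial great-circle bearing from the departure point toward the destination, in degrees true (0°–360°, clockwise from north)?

107.7°

θ = atan2( sin Δλ·cos φ₂ ,  cos φ₁ sin φ₂ − sin φ₁ cos φ₂ cos Δλ )
  = atan2(+0.9493, -0.3022) = 107.66°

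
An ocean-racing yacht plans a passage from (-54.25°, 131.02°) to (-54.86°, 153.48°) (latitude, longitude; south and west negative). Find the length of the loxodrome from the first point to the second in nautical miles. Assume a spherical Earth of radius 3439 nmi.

783 nmi

Δψ = ln[tan(π/4+φ₂/2)/tan(π/4+φ₁/2)] = -0.0184;  Δφ = -0.0106 rad,  Δλ = +0.3920 rad
q = Δφ/Δψ = 0.5799
d = R·√(Δφ² + q²Δλ²) = 3439·0.22757 = 783 nmi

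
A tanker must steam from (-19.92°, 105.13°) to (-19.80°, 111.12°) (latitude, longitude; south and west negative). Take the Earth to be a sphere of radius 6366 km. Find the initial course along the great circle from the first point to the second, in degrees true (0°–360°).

89.8°

θ = atan2( sin Δλ·cos φ₂ ,  cos φ₁ sin φ₂ − sin φ₁ cos φ₂ cos Δλ )
  = atan2(+0.0982, +0.0003) = 89.80°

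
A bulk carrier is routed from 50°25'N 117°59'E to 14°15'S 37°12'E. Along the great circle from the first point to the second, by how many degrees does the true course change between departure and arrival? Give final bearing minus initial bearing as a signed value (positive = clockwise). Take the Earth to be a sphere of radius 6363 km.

-34.7°

At departure: θ₁ = atan2(sin Δλ cos φ₂, cos φ₁ sin φ₂ − sin φ₁ cos φ₂ cos Δλ) = 253.88°
At arrival: θ₂ = atan2(sin Δλ cos φ₁, −cos φ₂ sin φ₁ + sin φ₂ cos φ₁ cos Δλ) = 219.17°
Δθ = θ₂ − θ₁ = -34.7°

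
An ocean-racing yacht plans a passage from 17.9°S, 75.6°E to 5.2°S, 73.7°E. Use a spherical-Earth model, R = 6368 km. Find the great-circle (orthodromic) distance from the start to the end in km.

Haversine: a = sin²(Δφ/2)+cos φ₁ cos φ₂ sin²(Δλ/2) = 0.01249;  σ = 2·atan2(√a,√(1−a))
σ = 12.835° → d = Rσ = 6368·0.22401 = 1427 km

1427 km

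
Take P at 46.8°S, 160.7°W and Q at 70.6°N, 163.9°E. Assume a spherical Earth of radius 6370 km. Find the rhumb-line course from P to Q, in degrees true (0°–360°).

347.1°

Meridional parts: M(φ₁)=-0.9265, M(φ₂)=+1.7665 → ΔM = +2.6930;  Δλ = -0.6178 rad
tan C = Δλ / ΔM = -0.2294 → C = 347.08°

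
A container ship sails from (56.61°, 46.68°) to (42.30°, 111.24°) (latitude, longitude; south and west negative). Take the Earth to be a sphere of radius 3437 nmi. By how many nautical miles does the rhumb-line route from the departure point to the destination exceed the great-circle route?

Great circle: cos σ = sin φ₁ sin φ₂ + cos φ₁ cos φ₂ cos Δλ,  σ = 0.7425 rad → d_gc = 2551.97 nmi
Rhumb line: Δψ = -0.3880, q = Δφ/Δψ = 0.6437, d_rh = R√(Δφ²+q²Δλ²) = 2636.48 nmi
Excess = 2636.48 − 2551.97 = 84.51 ≈ 85 nmi

85 nmi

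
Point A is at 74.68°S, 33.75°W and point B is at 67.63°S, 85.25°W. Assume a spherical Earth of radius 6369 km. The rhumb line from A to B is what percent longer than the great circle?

3.1%

Great circle: σ = 0.3029 rad → d_gc = Rσ = 1929.0 km
Rhumb: Δφ = +0.1230, Δλ = -0.8988, Δψ = +0.3854, q = Δφ/Δψ = 0.3193 → d_rh = R√(Δφ²+q²Δλ²) = 1988.7 km
Excess = (1988.7 − 1929.0) / 1929.0 = 59.7 / 1929.0 = 3.09% ≈ 3.1%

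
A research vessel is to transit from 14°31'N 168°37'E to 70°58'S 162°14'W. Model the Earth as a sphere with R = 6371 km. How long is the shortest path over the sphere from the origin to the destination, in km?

9761 km

Haversine: a = sin²(Δφ/2)+cos φ₁ cos φ₂ sin²(Δλ/2) = 0.48062;  σ = 2·atan2(√a,√(1−a))
σ = 87.778° → d = Rσ = 6371·1.53202 = 9761 km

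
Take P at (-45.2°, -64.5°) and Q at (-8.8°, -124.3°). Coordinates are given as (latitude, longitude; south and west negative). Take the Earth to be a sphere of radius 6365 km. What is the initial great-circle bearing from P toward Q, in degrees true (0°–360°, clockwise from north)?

N = sin Δλ·cos φ₂ = -0.8541;  D = cos φ₁ sin φ₂ − sin φ₁ cos φ₂ cos Δλ = +0.2449
initial course = atan2(N, D) = 286.00°

286.0°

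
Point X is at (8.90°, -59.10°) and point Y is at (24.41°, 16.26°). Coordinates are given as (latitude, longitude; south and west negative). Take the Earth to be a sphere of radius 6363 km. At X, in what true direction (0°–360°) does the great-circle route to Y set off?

67.1°

θ = atan2( sin Δλ·cos φ₂ ,  cos φ₁ sin φ₂ − sin φ₁ cos φ₂ cos Δλ )
  = atan2(+0.8810, +0.3727) = 67.07°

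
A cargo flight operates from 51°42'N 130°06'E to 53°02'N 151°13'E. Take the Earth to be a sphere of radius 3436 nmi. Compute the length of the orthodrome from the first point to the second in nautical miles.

775 nmi

cos σ = sin φ₁ sin φ₂ + cos φ₁ cos φ₂ cos Δλ
      = sin(51.70°)sin(53.03°) + cos(51.70°)cos(53.03°)cos(21.12°) = 0.9747
σ = 12.915° → d = Rσ = 3436·0.22541 = 775 nmi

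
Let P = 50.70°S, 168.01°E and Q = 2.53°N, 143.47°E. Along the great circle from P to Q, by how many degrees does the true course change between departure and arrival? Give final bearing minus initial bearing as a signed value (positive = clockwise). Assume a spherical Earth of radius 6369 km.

+11.3°

Initial bearing θ₁ = atan2(sin Δλ cos φ₂, cos φ₁ sin φ₂ − sin φ₁ cos φ₂ cos Δλ) = 330.43°
Final bearing θ₂ = (initial bearing from the destination back to the start) + 180° = 341.77°
Δθ = θ₂ − θ₁ = +11.3°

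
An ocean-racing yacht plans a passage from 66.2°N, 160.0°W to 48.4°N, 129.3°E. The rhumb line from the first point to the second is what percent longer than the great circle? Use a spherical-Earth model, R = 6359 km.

4.8%

Great circle: σ = 0.6876 rad → d_gc = Rσ = 4372.6 km
Rhumb: Δφ = -0.3107, Δλ = -1.2339, Δψ = -0.5892, q = Δφ/Δψ = 0.5273 → d_rh = R√(Δφ²+q²Δλ²) = 4584.6 km
Excess = (4584.6 − 4372.6) / 4372.6 = 212.0 / 4372.6 = 4.848% ≈ 4.8%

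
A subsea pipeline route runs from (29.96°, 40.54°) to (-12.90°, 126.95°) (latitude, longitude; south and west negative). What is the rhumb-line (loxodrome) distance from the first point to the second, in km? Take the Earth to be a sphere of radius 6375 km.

10428 km

Δψ = ln[tan(π/4+φ₂/2)/tan(π/4+φ₁/2)] = -0.7756;  Δφ = -0.7480 rad,  Δλ = +1.5081 rad
q = Δφ/Δψ = 0.9645
d = R·√(Δφ² + q²Δλ²) = 6375·1.63569 = 10428 km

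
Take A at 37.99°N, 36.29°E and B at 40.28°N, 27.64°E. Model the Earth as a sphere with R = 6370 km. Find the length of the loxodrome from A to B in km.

788 km

Δψ = ln[tan(π/4+φ₂/2)/tan(π/4+φ₁/2)] = +0.0515;  Δφ = +0.0400 rad,  Δλ = -0.1510 rad
q = Δφ/Δψ = 0.7755
d = R·√(Δφ² + q²Δλ²) = 6370·0.12372 = 788 km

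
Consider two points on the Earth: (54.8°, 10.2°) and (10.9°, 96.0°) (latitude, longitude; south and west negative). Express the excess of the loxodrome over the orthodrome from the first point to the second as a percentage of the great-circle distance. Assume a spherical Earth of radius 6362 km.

3.6%

Great circle: σ = 1.3735 rad → d_gc = Rσ = 8738.5 km
Rhumb: Δφ = -0.7662, Δλ = +1.4975, Δψ = -0.9568, q = Δφ/Δψ = 0.8008 → d_rh = R√(Δφ²+q²Δλ²) = 9053.7 km
Excess = (9053.7 − 8738.5) / 8738.5 = 315.2 / 8738.5 = 3.61% ≈ 3.6%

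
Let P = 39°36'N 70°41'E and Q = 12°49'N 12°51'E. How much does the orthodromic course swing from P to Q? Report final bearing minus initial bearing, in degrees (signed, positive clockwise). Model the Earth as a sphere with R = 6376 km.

At departure: θ₁ = atan2(sin Δλ cos φ₂, cos φ₁ sin φ₂ − sin φ₁ cos φ₂ cos Δλ) = 259.03°
At arrival: θ₂ = atan2(sin Δλ cos φ₁, −cos φ₂ sin φ₁ + sin φ₂ cos φ₁ cos Δλ) = 230.87°
Δθ = θ₂ − θ₁ = -28.2°

-28.2°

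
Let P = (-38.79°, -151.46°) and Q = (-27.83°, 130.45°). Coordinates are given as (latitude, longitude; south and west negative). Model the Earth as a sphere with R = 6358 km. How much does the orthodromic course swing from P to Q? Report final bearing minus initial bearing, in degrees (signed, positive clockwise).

+48.2°

Initial bearing θ₁ = atan2(sin Δλ cos φ₂, cos φ₁ sin φ₂ − sin φ₁ cos φ₂ cos Δλ) = 253.91°
Final bearing θ₂ = (initial bearing from the destination back to the start) + 180° = 302.13°
Δθ = θ₂ − θ₁ = +48.2°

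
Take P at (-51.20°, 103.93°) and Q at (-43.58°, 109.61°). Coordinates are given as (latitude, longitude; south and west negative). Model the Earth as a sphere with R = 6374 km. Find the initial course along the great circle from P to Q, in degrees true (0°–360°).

θ = atan2( sin Δλ·cos φ₂ ,  cos φ₁ sin φ₂ − sin φ₁ cos φ₂ cos Δλ )
  = atan2(+0.0717, +0.1298) = 28.91°

28.9°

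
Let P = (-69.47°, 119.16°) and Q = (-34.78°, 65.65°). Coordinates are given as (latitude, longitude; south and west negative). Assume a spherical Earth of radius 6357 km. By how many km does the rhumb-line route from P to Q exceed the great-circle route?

121 km

Great circle: cos σ = sin φ₁ sin φ₂ + cos φ₁ cos φ₂ cos Δλ,  σ = 0.7877 rad → d_gc = 5007.3 km
Rhumb line: Δψ = +1.0606, q = Δφ/Δψ = 0.5709, d_rh = R√(Δφ²+q²Δλ²) = 5128.5 km
Excess = 5128.5 − 5007.3 = 121.2 ≈ 121 km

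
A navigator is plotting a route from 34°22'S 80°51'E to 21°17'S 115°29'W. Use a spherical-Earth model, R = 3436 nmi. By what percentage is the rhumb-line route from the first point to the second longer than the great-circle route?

Great circle: σ = 2.1332 rad → d_gc = Rσ = 7329.6 nmi
Rhumb: Δφ = +0.2283, Δλ = +2.8565, Δψ = +0.2591, q = Δφ/Δψ = 0.8814 → d_rh = R√(Δφ²+q²Δλ²) = 8686.2 nmi
Excess = (8686.2 − 7329.6) / 7329.6 = 1356.6 / 7329.6 = 18.51% ≈ 18.5%

18.5%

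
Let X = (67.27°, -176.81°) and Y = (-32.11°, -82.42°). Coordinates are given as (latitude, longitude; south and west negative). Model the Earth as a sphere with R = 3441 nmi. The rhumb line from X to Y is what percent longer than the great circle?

Great circle: σ = 2.1122 rad → d_gc = Rσ = 7268.0 nmi
Rhumb: Δφ = -1.7345, Δλ = +1.6474, Δψ = -2.1967, q = Δφ/Δψ = 0.7896 → d_rh = R√(Δφ²+q²Δλ²) = 7460.3 nmi
Excess = (7460.3 − 7268.0) / 7268.0 = 192.3 / 7268.0 = 2.646% ≈ 2.6%

2.6%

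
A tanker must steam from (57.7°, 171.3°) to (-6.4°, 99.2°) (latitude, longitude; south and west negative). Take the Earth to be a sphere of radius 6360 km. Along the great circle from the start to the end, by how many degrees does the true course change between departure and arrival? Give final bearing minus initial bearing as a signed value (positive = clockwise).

Initial bearing θ₁ = atan2(sin Δλ cos φ₂, cos φ₁ sin φ₂ − sin φ₁ cos φ₂ cos Δλ) = 251.43°
Final bearing θ₂ = (initial bearing from the destination back to the start) + 180° = 210.64°
Δθ = θ₂ − θ₁ = -40.8°

-40.8°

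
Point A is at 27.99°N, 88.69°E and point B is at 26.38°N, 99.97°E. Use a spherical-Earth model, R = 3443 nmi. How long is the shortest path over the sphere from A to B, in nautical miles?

cos σ = sin φ₁ sin φ₂ + cos φ₁ cos φ₂ cos Δλ
      = sin(27.99°)sin(26.38°) + cos(27.99°)cos(26.38°)cos(11.28°) = 0.9843
σ = 10.158° → d = Rσ = 3443·0.17730 = 610 nmi

610 nmi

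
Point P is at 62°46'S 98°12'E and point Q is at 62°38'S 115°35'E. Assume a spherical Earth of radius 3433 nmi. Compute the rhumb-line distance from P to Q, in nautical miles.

Δψ = ln[tan(π/4+φ₂/2)/tan(π/4+φ₁/2)] = +0.0051;  Δφ = +0.0023 rad,  Δλ = +0.3034 rad
q = Δφ/Δψ = 0.4586
d = R·√(Δφ² + q²Δλ²) = 3433·0.13917 = 478 nmi

478 nmi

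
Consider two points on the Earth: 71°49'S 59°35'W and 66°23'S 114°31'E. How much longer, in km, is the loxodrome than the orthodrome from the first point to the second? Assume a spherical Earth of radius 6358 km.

2248 km

Great circle: cos σ = sin φ₁ sin φ₂ + cos φ₁ cos φ₂ cos Δλ,  σ = 0.7286 rad → d_gc = 4632.1 km
Rhumb line: Δψ = +0.2673, q = Δφ/Δψ = 0.3548, d_rh = R√(Δφ²+q²Δλ²) = 6880.3 km
Excess = 6880.3 − 4632.1 = 2248.2 ≈ 2248 km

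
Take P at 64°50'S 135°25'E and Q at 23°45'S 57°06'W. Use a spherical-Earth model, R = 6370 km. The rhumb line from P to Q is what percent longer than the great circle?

31.2%

Great circle: σ = 1.5863 rad → d_gc = Rσ = 10104.5 km
Rhumb: Δφ = +0.7170, Δλ = +2.9231, Δψ = +1.0727, q = Δφ/Δψ = 0.6685 → d_rh = R√(Δφ²+q²Δλ²) = 13258.6 km
Excess = (13258.6 − 10104.5) / 10104.5 = 3154.1 / 10104.5 = 31.21% ≈ 31.2%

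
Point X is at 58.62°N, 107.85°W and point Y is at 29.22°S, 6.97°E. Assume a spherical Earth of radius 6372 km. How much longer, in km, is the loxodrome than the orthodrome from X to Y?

434 km

Great circle: cos σ = sin φ₁ sin φ₂ + cos φ₁ cos φ₂ cos Δλ,  σ = 2.2237 rad → d_gc = 14169.7 km
Rhumb line: Δψ = -1.8034, q = Δφ/Δψ = 0.8501, d_rh = R√(Δφ²+q²Δλ²) = 14603.8 km
Excess = 14603.8 − 14169.7 = 434.1 ≈ 434 km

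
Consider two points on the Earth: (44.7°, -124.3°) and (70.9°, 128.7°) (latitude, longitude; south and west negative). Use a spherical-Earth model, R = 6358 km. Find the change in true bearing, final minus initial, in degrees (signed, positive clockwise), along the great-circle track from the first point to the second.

At departure: θ₁ = atan2(sin Δλ cos φ₂, cos φ₁ sin φ₂ − sin φ₁ cos φ₂ cos Δλ) = 337.05°
At arrival: θ₂ = atan2(sin Δλ cos φ₁, −cos φ₂ sin φ₁ + sin φ₂ cos φ₁ cos Δλ) = 237.89°
Δθ = θ₂ − θ₁ = -99.2°

-99.2°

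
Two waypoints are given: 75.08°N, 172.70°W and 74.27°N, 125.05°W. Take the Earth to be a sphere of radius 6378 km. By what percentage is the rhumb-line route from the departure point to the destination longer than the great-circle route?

Great circle: σ = 0.2143 rad → d_gc = Rσ = 1366.94 km
Rhumb: Δφ = -0.0141, Δλ = +0.8316, Δψ = -0.0535, q = Δφ/Δψ = 0.2642 → d_rh = R√(Δφ²+q²Δλ²) = 1404.46 km
Excess = (1404.46 − 1366.94) / 1366.94 = 37.52 / 1366.94 = 2.74% ≈ 2.7%

2.7%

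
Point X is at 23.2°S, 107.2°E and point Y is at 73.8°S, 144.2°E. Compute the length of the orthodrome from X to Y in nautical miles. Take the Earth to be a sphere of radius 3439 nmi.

3261 nmi

cos σ = sin φ₁ sin φ₂ + cos φ₁ cos φ₂ cos Δλ
      = sin(-23.20°)sin(-73.80°) + cos(-23.20°)cos(-73.80°)cos(37.00°) = 0.5831
σ = 54.332° → d = Rσ = 3439·0.94826 = 3261 nmi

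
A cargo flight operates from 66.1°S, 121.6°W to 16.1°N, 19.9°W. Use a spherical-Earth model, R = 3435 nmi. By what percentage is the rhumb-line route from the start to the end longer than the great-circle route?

Great circle: σ = 1.9097 rad → d_gc = Rσ = 6559.9 nmi
Rhumb: Δφ = +1.4347, Δλ = +1.7750, Δψ = +1.8376, q = Δφ/Δψ = 0.7807 → d_rh = R√(Δφ²+q²Δλ²) = 6851.6 nmi
Excess = (6851.6 − 6559.9) / 6559.9 = 291.7 / 6559.9 = 4.447% ≈ 4.4%

4.4%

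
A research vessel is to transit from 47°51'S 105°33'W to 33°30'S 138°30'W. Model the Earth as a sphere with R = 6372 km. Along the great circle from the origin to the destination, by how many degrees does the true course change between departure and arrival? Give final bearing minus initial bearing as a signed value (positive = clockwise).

Initial bearing θ₁ = atan2(sin Δλ cos φ₂, cos φ₁ sin φ₂ − sin φ₁ cos φ₂ cos Δλ) = 288.12°
Final bearing θ₂ = (initial bearing from the destination back to the start) + 180° = 310.11°
Δθ = θ₂ − θ₁ = +22.0°

+22.0°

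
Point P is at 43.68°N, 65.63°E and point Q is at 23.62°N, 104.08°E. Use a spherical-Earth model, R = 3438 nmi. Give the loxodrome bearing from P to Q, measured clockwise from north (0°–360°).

122.3°

Meridional parts: M(φ₁)=+0.8492, M(φ₂)=+0.4244 → ΔM = -0.4247;  Δλ = +0.6711 rad
tan C = Δλ / ΔM = -1.5801 → C = 122.33°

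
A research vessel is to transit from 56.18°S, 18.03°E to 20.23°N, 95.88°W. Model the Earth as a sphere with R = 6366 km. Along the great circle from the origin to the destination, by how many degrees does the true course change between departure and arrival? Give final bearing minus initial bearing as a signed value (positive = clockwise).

+62.2°

At departure: θ₁ = atan2(sin Δλ cos φ₂, cos φ₁ sin φ₂ − sin φ₁ cos φ₂ cos Δλ) = 261.81°
At arrival: θ₂ = atan2(sin Δλ cos φ₁, −cos φ₂ sin φ₁ + sin φ₂ cos φ₁ cos Δλ) = 324.05°
Δθ = θ₂ − θ₁ = +62.2°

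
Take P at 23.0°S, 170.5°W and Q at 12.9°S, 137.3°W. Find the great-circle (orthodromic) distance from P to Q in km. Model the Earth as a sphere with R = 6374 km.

3679 km

cos σ = sin φ₁ sin φ₂ + cos φ₁ cos φ₂ cos Δλ
      = sin(-23.00°)sin(-12.90°) + cos(-23.00°)cos(-12.90°)cos(33.20°) = 0.8380
σ = 33.067° → d = Rσ = 6374·0.57712 = 3679 km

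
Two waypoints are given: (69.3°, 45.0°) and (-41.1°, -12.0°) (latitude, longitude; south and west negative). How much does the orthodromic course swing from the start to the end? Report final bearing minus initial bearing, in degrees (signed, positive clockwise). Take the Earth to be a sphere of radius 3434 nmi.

At departure: θ₁ = atan2(sin Δλ cos φ₂, cos φ₁ sin φ₂ − sin φ₁ cos φ₂ cos Δλ) = 225.72°
At arrival: θ₂ = atan2(sin Δλ cos φ₁, −cos φ₂ sin φ₁ + sin φ₂ cos φ₁ cos Δλ) = 199.62°
Δθ = θ₂ − θ₁ = -26.1°

-26.1°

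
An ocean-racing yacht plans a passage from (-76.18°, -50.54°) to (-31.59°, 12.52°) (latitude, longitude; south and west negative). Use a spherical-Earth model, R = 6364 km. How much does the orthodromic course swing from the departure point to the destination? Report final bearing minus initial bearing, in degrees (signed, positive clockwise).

-56.4°

At departure: θ₁ = atan2(sin Δλ cos φ₂, cos φ₁ sin φ₂ − sin φ₁ cos φ₂ cos Δλ) = 71.80°
At arrival: θ₂ = atan2(sin Δλ cos φ₁, −cos φ₂ sin φ₁ + sin φ₂ cos φ₁ cos Δλ) = 15.45°
Δθ = θ₂ − θ₁ = -56.4°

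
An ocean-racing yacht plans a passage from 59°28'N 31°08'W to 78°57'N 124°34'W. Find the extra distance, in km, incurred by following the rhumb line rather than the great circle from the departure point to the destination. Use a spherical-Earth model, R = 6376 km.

Great circle: cos σ = sin φ₁ sin φ₂ + cos φ₁ cos φ₂ cos Δλ,  σ = 0.5744 rad → d_gc = 3662.2 km
Rhumb line: Δψ = +1.0373, q = Δφ/Δψ = 0.3278, d_rh = R√(Δφ²+q²Δλ²) = 4039.5 km
Excess = 4039.5 − 3662.2 = 377.3 ≈ 377 km

377 km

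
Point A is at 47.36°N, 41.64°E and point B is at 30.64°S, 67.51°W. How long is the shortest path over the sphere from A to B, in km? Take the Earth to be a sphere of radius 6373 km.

13846 km

Haversine: a = sin²(Δφ/2)+cos φ₁ cos φ₂ sin²(Δλ/2) = 0.78305;  σ = 2·atan2(√a,√(1−a))
σ = 124.478° → d = Rσ = 6373·2.17256 = 13846 km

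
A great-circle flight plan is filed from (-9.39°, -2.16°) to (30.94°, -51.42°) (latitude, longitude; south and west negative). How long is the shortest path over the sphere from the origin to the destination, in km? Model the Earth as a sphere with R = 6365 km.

cos σ = sin φ₁ sin φ₂ + cos φ₁ cos φ₂ cos Δλ
      = sin(-9.39°)sin(30.94°) + cos(-9.39°)cos(30.94°)cos(-49.26°) = 0.4684
σ = 62.071° → d = Rσ = 6365·1.08334 = 6895 km

6895 km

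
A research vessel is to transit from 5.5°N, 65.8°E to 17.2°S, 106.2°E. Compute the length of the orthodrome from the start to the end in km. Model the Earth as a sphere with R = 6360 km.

5096 km

Haversine: a = sin²(Δφ/2)+cos φ₁ cos φ₂ sin²(Δλ/2) = 0.15211;  σ = 2·atan2(√a,√(1−a))
σ = 45.910° → d = Rσ = 6360·0.80128 = 5096 km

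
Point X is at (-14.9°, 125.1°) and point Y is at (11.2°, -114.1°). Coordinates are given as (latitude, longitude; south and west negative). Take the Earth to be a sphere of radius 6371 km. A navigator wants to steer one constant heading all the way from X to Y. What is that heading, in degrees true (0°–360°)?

Δψ = ln[tan(π/4+φ₂/2)/tan(π/4+φ₁/2)] = +0.4598
Δλ = +2.1084 rad (taken the short way round)
course = atan2(Δλ, Δψ) = 77.70°

77.7°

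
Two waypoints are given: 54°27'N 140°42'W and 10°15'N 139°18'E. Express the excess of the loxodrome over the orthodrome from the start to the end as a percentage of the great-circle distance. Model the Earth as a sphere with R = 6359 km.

3.0%

Great circle: σ = 1.3242 rad → d_gc = Rσ = 8420.4 km
Rhumb: Δφ = -0.7714, Δλ = -1.3963, Δψ = -0.9578, q = Δφ/Δψ = 0.8055 → d_rh = R√(Δφ²+q²Δλ²) = 8672.3 km
Excess = (8672.3 − 8420.4) / 8420.4 = 251.9 / 8420.4 = 2.99% ≈ 3.0%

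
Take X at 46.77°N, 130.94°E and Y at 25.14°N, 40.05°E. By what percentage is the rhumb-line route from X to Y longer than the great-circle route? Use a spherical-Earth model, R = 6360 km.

Great circle: σ = 1.2662 rad → d_gc = Rσ = 8053.0 km
Rhumb: Δφ = -0.3775, Δλ = -1.5863, Δψ = -0.4722, q = Δφ/Δψ = 0.7995 → d_rh = R√(Δφ²+q²Δλ²) = 8416.0 km
Excess = (8416.0 − 8053.0) / 8053.0 = 363.0 / 8053.0 = 4.51% ≈ 4.5%

4.5%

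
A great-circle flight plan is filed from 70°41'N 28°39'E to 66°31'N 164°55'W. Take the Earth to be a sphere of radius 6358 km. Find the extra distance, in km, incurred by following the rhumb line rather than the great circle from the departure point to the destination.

Great circle: cos σ = sin φ₁ sin φ₂ + cos φ₁ cos φ₂ cos Δλ,  σ = 0.7416 rad → d_gc = 4714.9 km
Rhumb line: Δψ = -0.1999, q = Δφ/Δψ = 0.3637, d_rh = R√(Δφ²+q²Δλ²) = 6733.8 km
Excess = 6733.8 − 4714.9 = 2018.9 ≈ 2019 km

2019 km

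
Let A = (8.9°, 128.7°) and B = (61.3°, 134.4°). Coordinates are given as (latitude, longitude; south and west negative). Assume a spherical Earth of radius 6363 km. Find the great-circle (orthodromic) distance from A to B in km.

5838 km

cos σ = sin φ₁ sin φ₂ + cos φ₁ cos φ₂ cos Δλ
      = sin(8.90°)sin(61.30°) + cos(8.90°)cos(61.30°)cos(5.70°) = 0.6078
σ = 52.569° → d = Rσ = 6363·0.91751 = 5838 km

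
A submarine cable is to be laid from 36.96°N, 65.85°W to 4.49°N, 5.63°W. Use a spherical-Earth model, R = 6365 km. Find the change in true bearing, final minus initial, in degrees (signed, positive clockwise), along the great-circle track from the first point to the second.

+24.1°

Initial bearing θ₁ = atan2(sin Δλ cos φ₂, cos φ₁ sin φ₂ − sin φ₁ cos φ₂ cos Δλ) = 105.20°
Final bearing θ₂ = (initial bearing from the destination back to the start) + 180° = 129.33°
Δθ = θ₂ − θ₁ = +24.1°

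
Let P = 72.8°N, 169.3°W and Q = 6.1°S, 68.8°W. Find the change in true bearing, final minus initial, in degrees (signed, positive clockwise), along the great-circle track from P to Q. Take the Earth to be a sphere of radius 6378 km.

Initial bearing θ₁ = atan2(sin Δλ cos φ₂, cos φ₁ sin φ₂ − sin φ₁ cos φ₂ cos Δλ) = 81.75°
Final bearing θ₂ = (initial bearing from the destination back to the start) + 180° = 162.88°
Δθ = θ₂ − θ₁ = +81.1°

+81.1°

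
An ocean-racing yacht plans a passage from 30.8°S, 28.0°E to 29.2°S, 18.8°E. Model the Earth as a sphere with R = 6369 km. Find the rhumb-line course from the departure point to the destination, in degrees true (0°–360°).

Δψ = ln[tan(π/4+φ₂/2)/tan(π/4+φ₁/2)] = +0.0322
Δλ = -0.1606 rad (taken the short way round)
course = atan2(Δλ, Δψ) = 281.36°

281.4°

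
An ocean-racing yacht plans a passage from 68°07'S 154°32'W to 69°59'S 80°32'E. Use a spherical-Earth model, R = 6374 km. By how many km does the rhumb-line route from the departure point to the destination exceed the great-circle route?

857 km

Great circle: cos σ = sin φ₁ sin φ₂ + cos φ₁ cos φ₂ cos Δλ,  σ = 0.6454 rad → d_gc = 4114.0 km
Rhumb line: Δψ = -0.0912, q = Δφ/Δψ = 0.3573, d_rh = R√(Δφ²+q²Δλ²) = 4970.6 km
Excess = 4970.6 − 4114.0 = 856.6 ≈ 857 km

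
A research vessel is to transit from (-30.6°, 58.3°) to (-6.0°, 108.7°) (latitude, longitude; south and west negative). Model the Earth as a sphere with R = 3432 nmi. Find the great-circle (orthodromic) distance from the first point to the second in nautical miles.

3187 nmi

cos σ = sin φ₁ sin φ₂ + cos φ₁ cos φ₂ cos Δλ
      = sin(-30.60°)sin(-6.00°) + cos(-30.60°)cos(-6.00°)cos(50.40°) = 0.5989
σ = 53.212° → d = Rσ = 3432·0.92872 = 3187 nmi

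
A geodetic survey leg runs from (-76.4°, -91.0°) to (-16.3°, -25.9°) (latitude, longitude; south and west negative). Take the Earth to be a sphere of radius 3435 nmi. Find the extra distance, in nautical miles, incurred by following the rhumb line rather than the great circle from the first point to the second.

134 nmi

Great circle: cos σ = sin φ₁ sin φ₂ + cos φ₁ cos φ₂ cos Δλ,  σ = 1.1941 rad → d_gc = 4101.8 nmi
Rhumb line: Δψ = +1.8382, q = Δφ/Δψ = 0.5706, d_rh = R√(Δφ²+q²Δλ²) = 4235.9 nmi
Excess = 4235.9 − 4101.8 = 134.1 ≈ 134 nmi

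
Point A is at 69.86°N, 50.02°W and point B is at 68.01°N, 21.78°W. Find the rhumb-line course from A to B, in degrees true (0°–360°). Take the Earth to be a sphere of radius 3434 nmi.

100.3°

Δψ = ln[tan(π/4+φ₂/2)/tan(π/4+φ₁/2)] = -0.0899
Δλ = +0.4929 rad (taken the short way round)
course = atan2(Δλ, Δψ) = 100.34°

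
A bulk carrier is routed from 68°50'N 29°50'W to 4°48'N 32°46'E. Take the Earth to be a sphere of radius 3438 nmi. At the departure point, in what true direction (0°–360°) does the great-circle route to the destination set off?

θ = atan2( sin Δλ·cos φ₂ ,  cos φ₁ sin φ₂ − sin φ₁ cos φ₂ cos Δλ )
  = atan2(+0.8847, -0.3974) = 114.19°

114.2°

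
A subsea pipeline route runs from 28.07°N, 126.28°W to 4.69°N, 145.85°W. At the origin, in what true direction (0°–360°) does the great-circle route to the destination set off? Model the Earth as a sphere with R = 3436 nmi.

222.1°

N = sin Δλ·cos φ₂ = -0.3338;  D = cos φ₁ sin φ₂ − sin φ₁ cos φ₂ cos Δλ = -0.3697
initial course = atan2(N, D) = 222.08°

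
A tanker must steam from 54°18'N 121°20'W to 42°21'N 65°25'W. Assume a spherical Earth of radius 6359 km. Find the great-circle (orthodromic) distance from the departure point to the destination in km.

4210 km

cos σ = sin φ₁ sin φ₂ + cos φ₁ cos φ₂ cos Δλ
      = sin(54.30°)sin(42.35°) + cos(54.30°)cos(42.35°)cos(55.92°) = 0.7887
σ = 37.932° → d = Rσ = 6359·0.66203 = 4210 km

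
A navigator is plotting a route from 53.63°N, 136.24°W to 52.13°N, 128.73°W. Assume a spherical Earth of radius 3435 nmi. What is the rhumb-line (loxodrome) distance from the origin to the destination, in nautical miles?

Δψ = ln[tan(π/4+φ₂/2)/tan(π/4+φ₁/2)] = -0.0434;  Δφ = -0.0262 rad,  Δλ = +0.1311 rad
q = Δφ/Δψ = 0.6034
d = R·√(Δφ² + q²Δλ²) = 3435·0.08331 = 286 nmi

286 nmi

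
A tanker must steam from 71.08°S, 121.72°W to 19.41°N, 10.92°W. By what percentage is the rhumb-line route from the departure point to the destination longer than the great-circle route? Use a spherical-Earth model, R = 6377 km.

6.1%

Great circle: σ = 2.0075 rad → d_gc = Rσ = 12801.9 km
Rhumb: Δφ = +1.5793, Δλ = +1.9338, Δψ = +2.1374, q = Δφ/Δψ = 0.7389 → d_rh = R√(Δφ²+q²Δλ²) = 13581.8 km
Excess = (13581.8 − 12801.9) / 12801.9 = 779.9 / 12801.9 = 6.09% ≈ 6.1%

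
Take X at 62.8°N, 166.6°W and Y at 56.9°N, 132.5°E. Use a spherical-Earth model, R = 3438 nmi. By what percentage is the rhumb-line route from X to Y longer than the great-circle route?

3.7%

Great circle: σ = 0.5227 rad → d_gc = Rσ = 1797.0 nmi
Rhumb: Δφ = -0.1030, Δλ = -1.0629, Δψ = -0.2057, q = Δφ/Δψ = 0.5007 → d_rh = R√(Δφ²+q²Δλ²) = 1863.7 nmi
Excess = (1863.7 − 1797.0) / 1797.0 = 66.7 / 1797.0 = 3.71% ≈ 3.7%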